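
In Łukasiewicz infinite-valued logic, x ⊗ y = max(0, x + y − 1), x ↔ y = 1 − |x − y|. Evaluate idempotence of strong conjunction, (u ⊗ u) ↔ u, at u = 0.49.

u ⊗ u = max(0, 0.49 + 0.49 − 1) = max(0, -0.02) = 0.00
(u ⊗ u) ↔ u = 1 − |0.00 − 0.49| = 1 − 0.49 = 0.51
(The value 0.51 < 1 shows this instance is not satisfied; fails in Ł∞ since a ⊗ a = max(0, 2a−1) ≠ a in general.)

0.51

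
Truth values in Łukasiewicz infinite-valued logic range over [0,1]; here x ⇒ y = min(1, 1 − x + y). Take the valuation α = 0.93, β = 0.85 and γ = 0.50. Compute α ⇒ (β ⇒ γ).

β ⇒ γ = min(1, 1 − 0.85 + 0.50) = min(1, 0.65) = 0.65
α ⇒ (β ⇒ γ) = min(1, 1 − 0.93 + 0.65) = min(1, 0.72) = 0.72

0.72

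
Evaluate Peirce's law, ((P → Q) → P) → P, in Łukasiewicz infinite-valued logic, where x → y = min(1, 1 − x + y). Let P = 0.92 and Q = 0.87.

P → Q = min(1, 1 − 0.92 + 0.87) = min(1, 0.95) = 0.95
(P → Q) → P = min(1, 1 − 0.95 + 0.92) = min(1, 0.97) = 0.97
((P → Q) → P) → P = min(1, 1 − 0.97 + 0.92) = min(1, 0.95) = 0.95
(The value 0.95 < 1 shows this instance is not satisfied; not a Ł∞-tautology in general.)

0.95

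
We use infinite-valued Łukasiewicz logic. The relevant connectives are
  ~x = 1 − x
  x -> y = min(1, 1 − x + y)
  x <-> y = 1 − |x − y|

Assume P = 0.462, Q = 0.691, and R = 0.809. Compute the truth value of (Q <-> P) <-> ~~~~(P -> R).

Q <-> P = 1 − |0.691 − 0.462| = 1 − 0.229 = 0.771
P -> R = min(1, 1 − 0.462 + 0.809) = min(1, 1.347) = 1.000
~(P -> R) = 1 − 1.000 = 0.000
~~(P -> R) = 1 − 0.000 = 1.000
~~~(P -> R) = 1 − 1.000 = 0.000
~~~~(P -> R) = 1 − 0.000 = 1.000
(Q <-> P) <-> ~~~~(P -> R) = 1 − |0.771 − 1.000| = 1 − 0.229 = 0.771

0.771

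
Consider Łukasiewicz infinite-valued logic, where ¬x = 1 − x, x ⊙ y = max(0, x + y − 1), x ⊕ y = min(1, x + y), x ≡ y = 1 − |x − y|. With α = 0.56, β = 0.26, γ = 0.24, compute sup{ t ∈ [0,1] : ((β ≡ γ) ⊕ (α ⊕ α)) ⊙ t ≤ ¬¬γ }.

0.24

β ≡ γ = 1 − |0.26 − 0.24| = 1 − 0.02 = 0.98
α ⊕ α = min(1, 0.56 + 0.56) = min(1, 1.12) = 1.00
(β ≡ γ) ⊕ (α ⊕ α) = min(1, 0.98 + 1.00) = min(1, 1.98) = 1.00
So the left factor is (β ≡ γ) ⊕ (α ⊕ α) = 1.00.
¬γ = 1 − 0.24 = 0.76
¬¬γ = 1 − 0.76 = 0.24
So the right-hand bound is ¬¬γ = 0.24.
The residuum of the Łukasiewicz t-norm gives the supremum: min(1, 1 − 1.00 + 0.24).
1 − 1.00 + 0.24 = 0.24, so t = min(1, 0.24) = 0.24.
Check: 1.00 ⊙ 0.24 = max(0, 0.24) = 0.24 ≤ 0.24.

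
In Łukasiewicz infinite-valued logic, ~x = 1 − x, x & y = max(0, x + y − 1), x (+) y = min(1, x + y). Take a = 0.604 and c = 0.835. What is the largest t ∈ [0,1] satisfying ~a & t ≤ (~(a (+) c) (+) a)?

~a = 1 − 0.604 = 0.396
So the left factor is ~a = 0.396.
a (+) c = min(1, 0.604 + 0.835) = min(1, 1.439) = 1.000
~(a (+) c) = 1 − 1.000 = 0.000
~(a (+) c) (+) a = min(1, 0.000 + 0.604) = min(1, 0.604) = 0.604
So the right-hand bound is ~(a (+) c) (+) a = 0.604.
The residuum of the Łukasiewicz t-norm gives the supremum: min(1, 1 − 0.396 + 0.604).
1 − 0.396 + 0.604 = 1.208, so t = min(1, 1.208) = 1.000.
Check: 0.396 & 1.000 = max(0, 0.396) = 0.396 ≤ 0.604.

1.000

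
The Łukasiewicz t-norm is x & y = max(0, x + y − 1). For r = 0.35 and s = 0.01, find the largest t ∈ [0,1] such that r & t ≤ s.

The residuum of the Łukasiewicz t-norm gives the supremum: min(1, 1 − 0.35 + 0.01).
1 − 0.35 + 0.01 = 0.66, so t = min(1, 0.66) = 0.66.
Check: 0.35 & 0.66 = max(0, 0.01) = 0.01 ≤ 0.01.

0.66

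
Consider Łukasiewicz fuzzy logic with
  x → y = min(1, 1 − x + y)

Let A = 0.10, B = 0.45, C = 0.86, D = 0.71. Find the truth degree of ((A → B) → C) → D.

0.85

A → B = min(1, 1 − 0.10 + 0.45) = min(1, 1.35) = 1.00
(A → B) → C = min(1, 1 − 1.00 + 0.86) = min(1, 0.86) = 0.86
((A → B) → C) → D = min(1, 1 − 0.86 + 0.71) = min(1, 0.85) = 0.85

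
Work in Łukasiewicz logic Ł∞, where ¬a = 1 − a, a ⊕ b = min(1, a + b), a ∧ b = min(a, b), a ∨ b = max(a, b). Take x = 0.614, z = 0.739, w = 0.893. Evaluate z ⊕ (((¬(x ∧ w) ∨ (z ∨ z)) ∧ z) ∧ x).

1.000

x ∧ w = min(0.614, 0.893) = 0.614
¬(x ∧ w) = 1 − 0.614 = 0.386
z ∨ z = max(0.739, 0.739) = 0.739
¬(x ∧ w) ∨ (z ∨ z) = max(0.386, 0.739) = 0.739
(¬(x ∧ w) ∨ (z ∨ z)) ∧ z = min(0.739, 0.739) = 0.739
((¬(x ∧ w) ∨ (z ∨ z)) ∧ z) ∧ x = min(0.739, 0.614) = 0.614
z ⊕ (((¬(x ∧ w) ∨ (z ∨ z)) ∧ z) ∧ x) = min(1, 0.739 + 0.614) = min(1, 1.353) = 1.000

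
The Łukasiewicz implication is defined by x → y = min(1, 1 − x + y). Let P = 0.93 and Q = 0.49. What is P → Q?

P → Q = min(1, 1 − 0.93 + 0.49) = min(1, 0.56) = 0.56
For comparison, the Gödel implication (1 if x ≤ y else y) would give 0.49.

0.56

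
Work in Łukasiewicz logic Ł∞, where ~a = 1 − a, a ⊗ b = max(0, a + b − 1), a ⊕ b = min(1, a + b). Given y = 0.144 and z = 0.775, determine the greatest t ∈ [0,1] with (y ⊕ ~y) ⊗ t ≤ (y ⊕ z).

0.919

~y = 1 − 0.144 = 0.856
y ⊕ ~y = min(1, 0.144 + 0.856) = min(1, 1.000) = 1.000
So the left factor is y ⊕ ~y = 1.000.
y ⊕ z = min(1, 0.144 + 0.775) = min(1, 0.919) = 0.919
So the right-hand bound is y ⊕ z = 0.919.
The residuum of the Łukasiewicz t-norm gives the supremum: min(1, 1 − 1.000 + 0.919).
1 − 1.000 + 0.919 = 0.919, so t = min(1, 0.919) = 0.919.
Check: 1.000 ⊗ 0.919 = max(0, 0.919) = 0.919 ≤ 0.919.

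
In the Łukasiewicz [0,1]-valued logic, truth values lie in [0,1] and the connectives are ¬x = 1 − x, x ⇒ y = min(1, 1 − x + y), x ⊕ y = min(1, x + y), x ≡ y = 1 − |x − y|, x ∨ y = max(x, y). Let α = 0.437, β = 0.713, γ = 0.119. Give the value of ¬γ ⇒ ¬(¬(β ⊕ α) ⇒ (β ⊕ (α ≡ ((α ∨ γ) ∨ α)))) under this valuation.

¬γ = 1 − 0.119 = 0.881
β ⊕ α = min(1, 0.713 + 0.437) = min(1, 1.150) = 1.000
¬(β ⊕ α) = 1 − 1.000 = 0.000
α ∨ γ = max(0.437, 0.119) = 0.437
(α ∨ γ) ∨ α = max(0.437, 0.437) = 0.437
α ≡ ((α ∨ γ) ∨ α) = 1 − |0.437 − 0.437| = 1 − 0.000 = 1.000
β ⊕ (α ≡ ((α ∨ γ) ∨ α)) = min(1, 0.713 + 1.000) = min(1, 1.713) = 1.000
¬(β ⊕ α) ⇒ (β ⊕ (α ≡ ((α ∨ γ) ∨ α))) = min(1, 1 − 0.000 + 1.000) = min(1, 2.000) = 1.000
¬(¬(β ⊕ α) ⇒ (β ⊕ (α ≡ ((α ∨ γ) ∨ α)))) = 1 − 1.000 = 0.000
¬γ ⇒ ¬(¬(β ⊕ α) ⇒ (β ⊕ (α ≡ ((α ∨ γ) ∨ α)))) = min(1, 1 − 0.881 + 0.000) = min(1, 0.119) = 0.119

0.119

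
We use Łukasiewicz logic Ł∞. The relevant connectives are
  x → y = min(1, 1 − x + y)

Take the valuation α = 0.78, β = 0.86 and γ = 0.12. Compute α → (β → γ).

β → γ = min(1, 1 − 0.86 + 0.12) = min(1, 0.26) = 0.26
α → (β → γ) = min(1, 1 − 0.78 + 0.26) = min(1, 0.48) = 0.48

0.48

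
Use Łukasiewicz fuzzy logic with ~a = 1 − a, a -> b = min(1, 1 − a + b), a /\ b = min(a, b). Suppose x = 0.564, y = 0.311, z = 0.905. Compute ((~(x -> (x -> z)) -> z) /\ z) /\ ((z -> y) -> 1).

0.905

x -> z = min(1, 1 − 0.564 + 0.905) = min(1, 1.341) = 1.000
x -> (x -> z) = min(1, 1 − 0.564 + 1.000) = min(1, 1.436) = 1.000
~(x -> (x -> z)) = 1 − 1.000 = 0.000
~(x -> (x -> z)) -> z = min(1, 1 − 0.000 + 0.905) = min(1, 1.905) = 1.000
(~(x -> (x -> z)) -> z) /\ z = min(1.000, 0.905) = 0.905
z -> y = min(1, 1 − 0.905 + 0.311) = min(1, 0.406) = 0.406
(z -> y) -> 1 = min(1, 1 − 0.406 + 1.000) = min(1, 1.594) = 1.000
((~(x -> (x -> z)) -> z) /\ z) /\ ((z -> y) -> 1) = min(0.905, 1.000) = 0.905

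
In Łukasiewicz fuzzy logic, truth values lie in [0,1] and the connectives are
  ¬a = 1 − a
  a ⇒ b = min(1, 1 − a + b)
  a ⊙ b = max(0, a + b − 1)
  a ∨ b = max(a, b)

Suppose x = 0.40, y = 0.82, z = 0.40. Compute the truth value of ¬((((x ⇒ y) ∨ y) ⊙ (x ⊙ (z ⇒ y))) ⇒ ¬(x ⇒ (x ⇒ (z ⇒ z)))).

x ⇒ y = min(1, 1 − 0.40 + 0.82) = min(1, 1.42) = 1.00
(x ⇒ y) ∨ y = max(1.00, 0.82) = 1.00
z ⇒ y = min(1, 1 − 0.40 + 0.82) = min(1, 1.42) = 1.00
x ⊙ (z ⇒ y) = max(0, 0.40 + 1.00 − 1) = max(0, 0.40) = 0.40
((x ⇒ y) ∨ y) ⊙ (x ⊙ (z ⇒ y)) = max(0, 1.00 + 0.40 − 1) = max(0, 0.40) = 0.40
z ⇒ z = min(1, 1 − 0.40 + 0.40) = min(1, 1.00) = 1.00
x ⇒ (z ⇒ z) = min(1, 1 − 0.40 + 1.00) = min(1, 1.60) = 1.00
x ⇒ (x ⇒ (z ⇒ z)) = min(1, 1 − 0.40 + 1.00) = min(1, 1.60) = 1.00
¬(x ⇒ (x ⇒ (z ⇒ z))) = 1 − 1.00 = 0.00
(((x ⇒ y) ∨ y) ⊙ (x ⊙ (z ⇒ y))) ⇒ ¬(x ⇒ (x ⇒ (z ⇒ z))) = min(1, 1 − 0.40 + 0.00) = min(1, 0.60) = 0.60
¬((((x ⇒ y) ∨ y) ⊙ (x ⊙ (z ⇒ y))) ⇒ ¬(x ⇒ (x ⇒ (z ⇒ z)))) = 1 − 0.60 = 0.40

0.40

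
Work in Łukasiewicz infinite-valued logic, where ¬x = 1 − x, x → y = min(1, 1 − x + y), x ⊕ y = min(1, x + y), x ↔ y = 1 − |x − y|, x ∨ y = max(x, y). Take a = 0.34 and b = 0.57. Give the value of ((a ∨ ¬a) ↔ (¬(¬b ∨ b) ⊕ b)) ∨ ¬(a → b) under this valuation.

0.66

¬a = 1 − 0.34 = 0.66
a ∨ ¬a = max(0.34, 0.66) = 0.66
¬b = 1 − 0.57 = 0.43
¬b ∨ b = max(0.43, 0.57) = 0.57
¬(¬b ∨ b) = 1 − 0.57 = 0.43
¬(¬b ∨ b) ⊕ b = min(1, 0.43 + 0.57) = min(1, 1.00) = 1.00
(a ∨ ¬a) ↔ (¬(¬b ∨ b) ⊕ b) = 1 − |0.66 − 1.00| = 1 − 0.34 = 0.66
a → b = min(1, 1 − 0.34 + 0.57) = min(1, 1.23) = 1.00
¬(a → b) = 1 − 1.00 = 0.00
((a ∨ ¬a) ↔ (¬(¬b ∨ b) ⊕ b)) ∨ ¬(a → b) = max(0.66, 0.00) = 0.66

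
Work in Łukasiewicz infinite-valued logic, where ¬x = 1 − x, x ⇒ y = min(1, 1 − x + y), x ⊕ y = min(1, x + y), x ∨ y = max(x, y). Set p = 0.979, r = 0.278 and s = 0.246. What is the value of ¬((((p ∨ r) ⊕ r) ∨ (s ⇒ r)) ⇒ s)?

0.754

p ∨ r = max(0.979, 0.278) = 0.979
(p ∨ r) ⊕ r = min(1, 0.979 + 0.278) = min(1, 1.257) = 1.000
s ⇒ r = min(1, 1 − 0.246 + 0.278) = min(1, 1.032) = 1.000
((p ∨ r) ⊕ r) ∨ (s ⇒ r) = max(1.000, 1.000) = 1.000
(((p ∨ r) ⊕ r) ∨ (s ⇒ r)) ⇒ s = min(1, 1 − 1.000 + 0.246) = min(1, 0.246) = 0.246
¬((((p ∨ r) ⊕ r) ∨ (s ⇒ r)) ⇒ s) = 1 − 0.246 = 0.754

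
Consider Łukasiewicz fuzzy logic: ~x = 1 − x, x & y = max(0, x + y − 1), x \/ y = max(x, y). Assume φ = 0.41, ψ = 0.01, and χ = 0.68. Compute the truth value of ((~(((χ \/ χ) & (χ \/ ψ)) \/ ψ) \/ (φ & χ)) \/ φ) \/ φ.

0.64

χ \/ χ = max(0.68, 0.68) = 0.68
χ \/ ψ = max(0.68, 0.01) = 0.68
(χ \/ χ) & (χ \/ ψ) = max(0, 0.68 + 0.68 − 1) = max(0, 0.36) = 0.36
((χ \/ χ) & (χ \/ ψ)) \/ ψ = max(0.36, 0.01) = 0.36
~(((χ \/ χ) & (χ \/ ψ)) \/ ψ) = 1 − 0.36 = 0.64
φ & χ = max(0, 0.41 + 0.68 − 1) = max(0, 0.09) = 0.09
~(((χ \/ χ) & (χ \/ ψ)) \/ ψ) \/ (φ & χ) = max(0.64, 0.09) = 0.64
(~(((χ \/ χ) & (χ \/ ψ)) \/ ψ) \/ (φ & χ)) \/ φ = max(0.64, 0.41) = 0.64
((~(((χ \/ χ) & (χ \/ ψ)) \/ ψ) \/ (φ & χ)) \/ φ) \/ φ = max(0.64, 0.41) = 0.64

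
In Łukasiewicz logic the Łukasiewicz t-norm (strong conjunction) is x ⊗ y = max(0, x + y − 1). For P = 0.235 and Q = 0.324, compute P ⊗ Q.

P ⊗ Q = max(0, 0.235 + 0.324 − 1) = max(0, -0.441) = 0.000
For comparison, the Gödel (minimum) t-norm min(x, y) would give 0.235.

0.000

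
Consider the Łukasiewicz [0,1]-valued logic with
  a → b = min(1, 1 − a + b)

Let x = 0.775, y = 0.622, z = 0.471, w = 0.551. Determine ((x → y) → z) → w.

x → y = min(1, 1 − 0.775 + 0.622) = min(1, 0.847) = 0.847
(x → y) → z = min(1, 1 − 0.847 + 0.471) = min(1, 0.624) = 0.624
((x → y) → z) → w = min(1, 1 − 0.624 + 0.551) = min(1, 0.927) = 0.927

0.927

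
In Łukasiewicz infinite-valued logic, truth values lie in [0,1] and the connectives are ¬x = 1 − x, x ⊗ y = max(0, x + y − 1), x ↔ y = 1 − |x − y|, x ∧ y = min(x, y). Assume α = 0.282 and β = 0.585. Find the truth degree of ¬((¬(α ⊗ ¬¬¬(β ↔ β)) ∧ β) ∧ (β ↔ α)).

0.415

β ↔ β = 1 − |0.585 − 0.585| = 1 − 0.000 = 1.000
¬(β ↔ β) = 1 − 1.000 = 0.000
¬¬(β ↔ β) = 1 − 0.000 = 1.000
¬¬¬(β ↔ β) = 1 − 1.000 = 0.000
α ⊗ ¬¬¬(β ↔ β) = max(0, 0.282 + 0.000 − 1) = max(0, -0.718) = 0.000
¬(α ⊗ ¬¬¬(β ↔ β)) = 1 − 0.000 = 1.000
¬(α ⊗ ¬¬¬(β ↔ β)) ∧ β = min(1.000, 0.585) = 0.585
β ↔ α = 1 − |0.585 − 0.282| = 1 − 0.303 = 0.697
(¬(α ⊗ ¬¬¬(β ↔ β)) ∧ β) ∧ (β ↔ α) = min(0.585, 0.697) = 0.585
¬((¬(α ⊗ ¬¬¬(β ↔ β)) ∧ β) ∧ (β ↔ α)) = 1 − 0.585 = 0.415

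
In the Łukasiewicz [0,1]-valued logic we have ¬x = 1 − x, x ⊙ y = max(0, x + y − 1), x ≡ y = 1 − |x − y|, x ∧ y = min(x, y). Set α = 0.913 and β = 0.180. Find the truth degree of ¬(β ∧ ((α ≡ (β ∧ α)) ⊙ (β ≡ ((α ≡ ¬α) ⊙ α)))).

β ∧ α = min(0.180, 0.913) = 0.180
α ≡ (β ∧ α) = 1 − |0.913 − 0.180| = 1 − 0.733 = 0.267
¬α = 1 − 0.913 = 0.087
α ≡ ¬α = 1 − |0.913 − 0.087| = 1 − 0.826 = 0.174
(α ≡ ¬α) ⊙ α = max(0, 0.174 + 0.913 − 1) = max(0, 0.087) = 0.087
β ≡ ((α ≡ ¬α) ⊙ α) = 1 − |0.180 − 0.087| = 1 − 0.093 = 0.907
(α ≡ (β ∧ α)) ⊙ (β ≡ ((α ≡ ¬α) ⊙ α)) = max(0, 0.267 + 0.907 − 1) = max(0, 0.174) = 0.174
β ∧ ((α ≡ (β ∧ α)) ⊙ (β ≡ ((α ≡ ¬α) ⊙ α))) = min(0.180, 0.174) = 0.174
¬(β ∧ ((α ≡ (β ∧ α)) ⊙ (β ≡ ((α ≡ ¬α) ⊙ α)))) = 1 − 0.174 = 0.826

0.826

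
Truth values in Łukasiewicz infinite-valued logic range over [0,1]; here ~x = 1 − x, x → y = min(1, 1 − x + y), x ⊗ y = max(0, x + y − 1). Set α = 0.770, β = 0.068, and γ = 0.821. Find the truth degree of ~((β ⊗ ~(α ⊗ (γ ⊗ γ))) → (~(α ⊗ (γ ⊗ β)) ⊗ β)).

γ ⊗ γ = max(0, 0.821 + 0.821 − 1) = max(0, 0.642) = 0.642
α ⊗ (γ ⊗ γ) = max(0, 0.770 + 0.642 − 1) = max(0, 0.412) = 0.412
~(α ⊗ (γ ⊗ γ)) = 1 − 0.412 = 0.588
β ⊗ ~(α ⊗ (γ ⊗ γ)) = max(0, 0.068 + 0.588 − 1) = max(0, -0.344) = 0.000
γ ⊗ β = max(0, 0.821 + 0.068 − 1) = max(0, -0.111) = 0.000
α ⊗ (γ ⊗ β) = max(0, 0.770 + 0.000 − 1) = max(0, -0.230) = 0.000
~(α ⊗ (γ ⊗ β)) = 1 − 0.000 = 1.000
~(α ⊗ (γ ⊗ β)) ⊗ β = max(0, 1.000 + 0.068 − 1) = max(0, 0.068) = 0.068
(β ⊗ ~(α ⊗ (γ ⊗ γ))) → (~(α ⊗ (γ ⊗ β)) ⊗ β) = min(1, 1 − 0.000 + 0.068) = min(1, 1.068) = 1.000
~((β ⊗ ~(α ⊗ (γ ⊗ γ))) → (~(α ⊗ (γ ⊗ β)) ⊗ β)) = 1 − 1.000 = 0.000

0.000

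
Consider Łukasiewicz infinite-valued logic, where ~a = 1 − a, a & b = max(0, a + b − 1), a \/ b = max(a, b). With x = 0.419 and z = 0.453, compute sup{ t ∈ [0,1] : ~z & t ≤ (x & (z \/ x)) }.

0.453

~z = 1 − 0.453 = 0.547
So the left factor is ~z = 0.547.
z \/ x = max(0.453, 0.419) = 0.453
x & (z \/ x) = max(0, 0.419 + 0.453 − 1) = max(0, -0.128) = 0.000
So the right-hand bound is x & (z \/ x) = 0.000.
The residuum of the Łukasiewicz t-norm gives the supremum: min(1, 1 − 0.547 + 0.000).
1 − 0.547 + 0.000 = 0.453, so t = min(1, 0.453) = 0.453.
Check: 0.547 & 0.453 = max(0, 0.000) = 0.000 ≤ 0.000.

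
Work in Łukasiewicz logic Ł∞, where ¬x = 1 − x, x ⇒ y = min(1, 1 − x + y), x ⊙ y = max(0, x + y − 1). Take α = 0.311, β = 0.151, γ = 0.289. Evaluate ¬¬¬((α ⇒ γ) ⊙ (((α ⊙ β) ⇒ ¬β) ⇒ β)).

0.871

α ⇒ γ = min(1, 1 − 0.311 + 0.289) = min(1, 0.978) = 0.978
α ⊙ β = max(0, 0.311 + 0.151 − 1) = max(0, -0.538) = 0.000
¬β = 1 − 0.151 = 0.849
(α ⊙ β) ⇒ ¬β = min(1, 1 − 0.000 + 0.849) = min(1, 1.849) = 1.000
((α ⊙ β) ⇒ ¬β) ⇒ β = min(1, 1 − 1.000 + 0.151) = min(1, 0.151) = 0.151
(α ⇒ γ) ⊙ (((α ⊙ β) ⇒ ¬β) ⇒ β) = max(0, 0.978 + 0.151 − 1) = max(0, 0.129) = 0.129
¬((α ⇒ γ) ⊙ (((α ⊙ β) ⇒ ¬β) ⇒ β)) = 1 − 0.129 = 0.871
¬¬((α ⇒ γ) ⊙ (((α ⊙ β) ⇒ ¬β) ⇒ β)) = 1 − 0.871 = 0.129
¬¬¬((α ⇒ γ) ⊙ (((α ⊙ β) ⇒ ¬β) ⇒ β)) = 1 − 0.129 = 0.871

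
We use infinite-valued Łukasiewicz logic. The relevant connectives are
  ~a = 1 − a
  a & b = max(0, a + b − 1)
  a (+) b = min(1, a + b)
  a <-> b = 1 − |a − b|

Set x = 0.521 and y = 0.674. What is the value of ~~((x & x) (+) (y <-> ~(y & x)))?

0.911

x & x = max(0, 0.521 + 0.521 − 1) = max(0, 0.042) = 0.042
y & x = max(0, 0.674 + 0.521 − 1) = max(0, 0.195) = 0.195
~(y & x) = 1 − 0.195 = 0.805
y <-> ~(y & x) = 1 − |0.674 − 0.805| = 1 − 0.131 = 0.869
(x & x) (+) (y <-> ~(y & x)) = min(1, 0.042 + 0.869) = min(1, 0.911) = 0.911
~((x & x) (+) (y <-> ~(y & x))) = 1 − 0.911 = 0.089
~~((x & x) (+) (y <-> ~(y & x))) = 1 − 0.089 = 0.911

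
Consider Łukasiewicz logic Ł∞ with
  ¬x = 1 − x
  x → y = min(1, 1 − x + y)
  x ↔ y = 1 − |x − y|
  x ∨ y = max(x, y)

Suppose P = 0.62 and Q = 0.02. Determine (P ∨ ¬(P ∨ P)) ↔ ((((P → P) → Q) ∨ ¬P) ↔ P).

P ∨ P = max(0.62, 0.62) = 0.62
¬(P ∨ P) = 1 − 0.62 = 0.38
P ∨ ¬(P ∨ P) = max(0.62, 0.38) = 0.62
P → P = min(1, 1 − 0.62 + 0.62) = min(1, 1.00) = 1.00
(P → P) → Q = min(1, 1 − 1.00 + 0.02) = min(1, 0.02) = 0.02
¬P = 1 − 0.62 = 0.38
((P → P) → Q) ∨ ¬P = max(0.02, 0.38) = 0.38
(((P → P) → Q) ∨ ¬P) ↔ P = 1 − |0.38 − 0.62| = 1 − 0.24 = 0.76
(P ∨ ¬(P ∨ P)) ↔ ((((P → P) → Q) ∨ ¬P) ↔ P) = 1 − |0.62 − 0.76| = 1 − 0.14 = 0.86

0.86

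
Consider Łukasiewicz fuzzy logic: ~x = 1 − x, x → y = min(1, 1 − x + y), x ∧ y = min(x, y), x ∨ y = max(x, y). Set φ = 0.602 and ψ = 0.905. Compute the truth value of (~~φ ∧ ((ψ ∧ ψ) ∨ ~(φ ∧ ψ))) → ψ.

1.000

~φ = 1 − 0.602 = 0.398
~~φ = 1 − 0.398 = 0.602
ψ ∧ ψ = min(0.905, 0.905) = 0.905
φ ∧ ψ = min(0.602, 0.905) = 0.602
~(φ ∧ ψ) = 1 − 0.602 = 0.398
(ψ ∧ ψ) ∨ ~(φ ∧ ψ) = max(0.905, 0.398) = 0.905
~~φ ∧ ((ψ ∧ ψ) ∨ ~(φ ∧ ψ)) = min(0.602, 0.905) = 0.602
(~~φ ∧ ((ψ ∧ ψ) ∨ ~(φ ∧ ψ))) → ψ = min(1, 1 − 0.602 + 0.905) = min(1, 1.303) = 1.000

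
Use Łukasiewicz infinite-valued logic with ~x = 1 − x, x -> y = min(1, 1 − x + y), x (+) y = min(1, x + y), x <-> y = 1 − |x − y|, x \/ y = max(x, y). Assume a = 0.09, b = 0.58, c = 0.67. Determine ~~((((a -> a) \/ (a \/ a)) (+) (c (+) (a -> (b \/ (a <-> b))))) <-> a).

a -> a = min(1, 1 − 0.09 + 0.09) = min(1, 1.00) = 1.00
a \/ a = max(0.09, 0.09) = 0.09
(a -> a) \/ (a \/ a) = max(1.00, 0.09) = 1.00
a <-> b = 1 − |0.09 − 0.58| = 1 − 0.49 = 0.51
b \/ (a <-> b) = max(0.58, 0.51) = 0.58
a -> (b \/ (a <-> b)) = min(1, 1 − 0.09 + 0.58) = min(1, 1.49) = 1.00
c (+) (a -> (b \/ (a <-> b))) = min(1, 0.67 + 1.00) = min(1, 1.67) = 1.00
((a -> a) \/ (a \/ a)) (+) (c (+) (a -> (b \/ (a <-> b)))) = min(1, 1.00 + 1.00) = min(1, 2.00) = 1.00
(((a -> a) \/ (a \/ a)) (+) (c (+) (a -> (b \/ (a <-> b))))) <-> a = 1 − |1.00 − 0.09| = 1 − 0.91 = 0.09
~((((a -> a) \/ (a \/ a)) (+) (c (+) (a -> (b \/ (a <-> b))))) <-> a) = 1 − 0.09 = 0.91
~~((((a -> a) \/ (a \/ a)) (+) (c (+) (a -> (b \/ (a <-> b))))) <-> a) = 1 − 0.91 = 0.09

0.09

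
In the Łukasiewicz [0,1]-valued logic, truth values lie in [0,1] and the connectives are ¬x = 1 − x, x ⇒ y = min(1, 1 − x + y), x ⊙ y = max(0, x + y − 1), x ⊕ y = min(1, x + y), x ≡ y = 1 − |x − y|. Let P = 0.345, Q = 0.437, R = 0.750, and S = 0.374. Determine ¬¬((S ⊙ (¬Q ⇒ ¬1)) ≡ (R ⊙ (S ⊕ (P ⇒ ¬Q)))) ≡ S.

0.876

¬Q = 1 − 0.437 = 0.563
¬1 = 1 − 1.000 = 0.000
¬Q ⇒ ¬1 = min(1, 1 − 0.563 + 0.000) = min(1, 0.437) = 0.437
S ⊙ (¬Q ⇒ ¬1) = max(0, 0.374 + 0.437 − 1) = max(0, -0.189) = 0.000
P ⇒ ¬Q = min(1, 1 − 0.345 + 0.563) = min(1, 1.218) = 1.000
S ⊕ (P ⇒ ¬Q) = min(1, 0.374 + 1.000) = min(1, 1.374) = 1.000
R ⊙ (S ⊕ (P ⇒ ¬Q)) = max(0, 0.750 + 1.000 − 1) = max(0, 0.750) = 0.750
(S ⊙ (¬Q ⇒ ¬1)) ≡ (R ⊙ (S ⊕ (P ⇒ ¬Q))) = 1 − |0.000 − 0.750| = 1 − 0.750 = 0.250
¬((S ⊙ (¬Q ⇒ ¬1)) ≡ (R ⊙ (S ⊕ (P ⇒ ¬Q)))) = 1 − 0.250 = 0.750
¬¬((S ⊙ (¬Q ⇒ ¬1)) ≡ (R ⊙ (S ⊕ (P ⇒ ¬Q)))) = 1 − 0.750 = 0.250
¬¬((S ⊙ (¬Q ⇒ ¬1)) ≡ (R ⊙ (S ⊕ (P ⇒ ¬Q)))) ≡ S = 1 − |0.250 − 0.374| = 1 − 0.124 = 0.876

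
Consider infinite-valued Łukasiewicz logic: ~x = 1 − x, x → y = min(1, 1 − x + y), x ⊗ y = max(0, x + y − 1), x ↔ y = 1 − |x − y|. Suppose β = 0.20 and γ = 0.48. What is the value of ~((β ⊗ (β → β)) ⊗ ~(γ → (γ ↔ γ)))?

1.00

β → β = min(1, 1 − 0.20 + 0.20) = min(1, 1.00) = 1.00
β ⊗ (β → β) = max(0, 0.20 + 1.00 − 1) = max(0, 0.20) = 0.20
γ ↔ γ = 1 − |0.48 − 0.48| = 1 − 0.00 = 1.00
γ → (γ ↔ γ) = min(1, 1 − 0.48 + 1.00) = min(1, 1.52) = 1.00
~(γ → (γ ↔ γ)) = 1 − 1.00 = 0.00
(β ⊗ (β → β)) ⊗ ~(γ → (γ ↔ γ)) = max(0, 0.20 + 0.00 − 1) = max(0, -0.80) = 0.00
~((β ⊗ (β → β)) ⊗ ~(γ → (γ ↔ γ))) = 1 − 0.00 = 1.00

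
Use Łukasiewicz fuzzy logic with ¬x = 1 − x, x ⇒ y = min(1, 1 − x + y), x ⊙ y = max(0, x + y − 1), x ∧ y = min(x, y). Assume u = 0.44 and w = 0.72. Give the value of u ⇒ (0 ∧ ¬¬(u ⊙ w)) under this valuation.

0.56

u ⊙ w = max(0, 0.44 + 0.72 − 1) = max(0, 0.16) = 0.16
¬(u ⊙ w) = 1 − 0.16 = 0.84
¬¬(u ⊙ w) = 1 − 0.84 = 0.16
0 ∧ ¬¬(u ⊙ w) = min(0.00, 0.16) = 0.00
u ⇒ (0 ∧ ¬¬(u ⊙ w)) = min(1, 1 − 0.44 + 0.00) = min(1, 0.56) = 0.56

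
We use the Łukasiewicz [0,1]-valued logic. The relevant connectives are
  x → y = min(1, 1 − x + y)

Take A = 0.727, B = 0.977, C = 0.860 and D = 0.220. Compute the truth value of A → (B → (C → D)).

C → D = min(1, 1 − 0.860 + 0.220) = min(1, 0.360) = 0.360
B → (C → D) = min(1, 1 − 0.977 + 0.360) = min(1, 0.383) = 0.383
A → (B → (C → D)) = min(1, 1 − 0.727 + 0.383) = min(1, 0.656) = 0.656

0.656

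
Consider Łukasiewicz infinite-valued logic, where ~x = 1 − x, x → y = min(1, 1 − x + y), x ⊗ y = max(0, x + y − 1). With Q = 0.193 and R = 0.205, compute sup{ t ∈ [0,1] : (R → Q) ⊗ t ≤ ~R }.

0.807

R → Q = min(1, 1 − 0.205 + 0.193) = min(1, 0.988) = 0.988
So the left factor is R → Q = 0.988.
~R = 1 − 0.205 = 0.795
So the right-hand bound is ~R = 0.795.
The residuum of the Łukasiewicz t-norm gives the supremum: min(1, 1 − 0.988 + 0.795).
1 − 0.988 + 0.795 = 0.807, so t = min(1, 0.807) = 0.807.
Check: 0.988 ⊗ 0.807 = max(0, 0.795) = 0.795 ≤ 0.795.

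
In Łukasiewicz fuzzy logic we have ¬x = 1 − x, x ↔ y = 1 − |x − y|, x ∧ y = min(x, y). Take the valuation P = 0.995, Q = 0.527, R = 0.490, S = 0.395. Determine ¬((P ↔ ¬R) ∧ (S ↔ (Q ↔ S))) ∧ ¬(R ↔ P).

0.485

¬R = 1 − 0.490 = 0.510
P ↔ ¬R = 1 − |0.995 − 0.510| = 1 − 0.485 = 0.515
Q ↔ S = 1 − |0.527 − 0.395| = 1 − 0.132 = 0.868
S ↔ (Q ↔ S) = 1 − |0.395 − 0.868| = 1 − 0.473 = 0.527
(P ↔ ¬R) ∧ (S ↔ (Q ↔ S)) = min(0.515, 0.527) = 0.515
¬((P ↔ ¬R) ∧ (S ↔ (Q ↔ S))) = 1 − 0.515 = 0.485
R ↔ P = 1 − |0.490 − 0.995| = 1 − 0.505 = 0.495
¬(R ↔ P) = 1 − 0.495 = 0.505
¬((P ↔ ¬R) ∧ (S ↔ (Q ↔ S))) ∧ ¬(R ↔ P) = min(0.485, 0.505) = 0.485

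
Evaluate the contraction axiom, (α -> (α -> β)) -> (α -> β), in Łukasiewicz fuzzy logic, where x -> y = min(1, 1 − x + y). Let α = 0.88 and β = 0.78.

α -> β = min(1, 1 − 0.88 + 0.78) = min(1, 0.90) = 0.90
α -> (α -> β) = min(1, 1 − 0.88 + 0.90) = min(1, 1.02) = 1.00
(α -> (α -> β)) -> (α -> β) = min(1, 1 − 1.00 + 0.90) = min(1, 0.90) = 0.90
(The value 0.90 < 1 shows this instance is not satisfied; fails in Ł∞ (the t-norm is not idempotent).)

0.90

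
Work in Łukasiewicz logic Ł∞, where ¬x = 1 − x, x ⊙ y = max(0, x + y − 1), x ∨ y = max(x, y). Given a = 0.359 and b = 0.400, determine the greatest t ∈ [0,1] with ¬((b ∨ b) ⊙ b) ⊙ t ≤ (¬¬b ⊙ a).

b ∨ b = max(0.400, 0.400) = 0.400
(b ∨ b) ⊙ b = max(0, 0.400 + 0.400 − 1) = max(0, -0.200) = 0.000
¬((b ∨ b) ⊙ b) = 1 − 0.000 = 1.000
So the left factor is ¬((b ∨ b) ⊙ b) = 1.000.
¬b = 1 − 0.400 = 0.600
¬¬b = 1 − 0.600 = 0.400
¬¬b ⊙ a = max(0, 0.400 + 0.359 − 1) = max(0, -0.241) = 0.000
So the right-hand bound is ¬¬b ⊙ a = 0.000.
The residuum of the Łukasiewicz t-norm gives the supremum: min(1, 1 − 1.000 + 0.000).
1 − 1.000 + 0.000 = 0.000, so t = min(1, 0.000) = 0.000.
Check: 1.000 ⊙ 0.000 = max(0, 0.000) = 0.000 ≤ 0.000.

0.000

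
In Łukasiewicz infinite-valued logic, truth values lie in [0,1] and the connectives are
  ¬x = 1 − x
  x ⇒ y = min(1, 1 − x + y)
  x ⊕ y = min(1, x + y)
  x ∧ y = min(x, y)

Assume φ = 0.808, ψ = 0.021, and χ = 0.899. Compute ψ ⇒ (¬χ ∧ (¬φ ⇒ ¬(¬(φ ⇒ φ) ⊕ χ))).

1.000

¬χ = 1 − 0.899 = 0.101
¬φ = 1 − 0.808 = 0.192
φ ⇒ φ = min(1, 1 − 0.808 + 0.808) = min(1, 1.000) = 1.000
¬(φ ⇒ φ) = 1 − 1.000 = 0.000
¬(φ ⇒ φ) ⊕ χ = min(1, 0.000 + 0.899) = min(1, 0.899) = 0.899
¬(¬(φ ⇒ φ) ⊕ χ) = 1 − 0.899 = 0.101
¬φ ⇒ ¬(¬(φ ⇒ φ) ⊕ χ) = min(1, 1 − 0.192 + 0.101) = min(1, 0.909) = 0.909
¬χ ∧ (¬φ ⇒ ¬(¬(φ ⇒ φ) ⊕ χ)) = min(0.101, 0.909) = 0.101
ψ ⇒ (¬χ ∧ (¬φ ⇒ ¬(¬(φ ⇒ φ) ⊕ χ))) = min(1, 1 − 0.021 + 0.101) = min(1, 1.080) = 1.000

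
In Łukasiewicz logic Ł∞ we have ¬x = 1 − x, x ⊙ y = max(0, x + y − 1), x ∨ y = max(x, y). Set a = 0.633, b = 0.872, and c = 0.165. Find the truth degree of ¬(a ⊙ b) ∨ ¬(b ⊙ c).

0.963

a ⊙ b = max(0, 0.633 + 0.872 − 1) = max(0, 0.505) = 0.505
¬(a ⊙ b) = 1 − 0.505 = 0.495
b ⊙ c = max(0, 0.872 + 0.165 − 1) = max(0, 0.037) = 0.037
¬(b ⊙ c) = 1 − 0.037 = 0.963
¬(a ⊙ b) ∨ ¬(b ⊙ c) = max(0.495, 0.963) = 0.963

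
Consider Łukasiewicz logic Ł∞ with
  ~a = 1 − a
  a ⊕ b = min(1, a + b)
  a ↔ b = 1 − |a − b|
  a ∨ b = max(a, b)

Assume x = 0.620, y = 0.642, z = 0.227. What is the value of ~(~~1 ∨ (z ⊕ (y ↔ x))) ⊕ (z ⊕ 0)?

~1 = 1 − 1.000 = 0.000
~~1 = 1 − 0.000 = 1.000
y ↔ x = 1 − |0.642 − 0.620| = 1 − 0.022 = 0.978
z ⊕ (y ↔ x) = min(1, 0.227 + 0.978) = min(1, 1.205) = 1.000
~~1 ∨ (z ⊕ (y ↔ x)) = max(1.000, 1.000) = 1.000
~(~~1 ∨ (z ⊕ (y ↔ x))) = 1 − 1.000 = 0.000
z ⊕ 0 = min(1, 0.227 + 0.000) = min(1, 0.227) = 0.227
~(~~1 ∨ (z ⊕ (y ↔ x))) ⊕ (z ⊕ 0) = min(1, 0.000 + 0.227) = min(1, 0.227) = 0.227

0.227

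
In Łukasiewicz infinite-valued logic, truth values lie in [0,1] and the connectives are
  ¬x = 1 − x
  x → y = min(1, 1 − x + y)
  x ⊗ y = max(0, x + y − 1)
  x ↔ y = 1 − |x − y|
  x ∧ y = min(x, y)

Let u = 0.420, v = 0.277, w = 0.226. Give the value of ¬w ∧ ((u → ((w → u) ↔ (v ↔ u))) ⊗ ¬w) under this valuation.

¬w = 1 − 0.226 = 0.774
w → u = min(1, 1 − 0.226 + 0.420) = min(1, 1.194) = 1.000
v ↔ u = 1 − |0.277 − 0.420| = 1 − 0.143 = 0.857
(w → u) ↔ (v ↔ u) = 1 − |1.000 − 0.857| = 1 − 0.143 = 0.857
u → ((w → u) ↔ (v ↔ u)) = min(1, 1 − 0.420 + 0.857) = min(1, 1.437) = 1.000
(u → ((w → u) ↔ (v ↔ u))) ⊗ ¬w = max(0, 1.000 + 0.774 − 1) = max(0, 0.774) = 0.774
¬w ∧ ((u → ((w → u) ↔ (v ↔ u))) ⊗ ¬w) = min(0.774, 0.774) = 0.774

0.774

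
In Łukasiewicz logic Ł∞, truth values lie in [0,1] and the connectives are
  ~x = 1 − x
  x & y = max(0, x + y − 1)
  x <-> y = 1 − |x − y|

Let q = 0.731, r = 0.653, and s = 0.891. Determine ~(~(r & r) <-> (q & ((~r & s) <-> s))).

r & r = max(0, 0.653 + 0.653 − 1) = max(0, 0.306) = 0.306
~(r & r) = 1 − 0.306 = 0.694
~r = 1 − 0.653 = 0.347
~r & s = max(0, 0.347 + 0.891 − 1) = max(0, 0.238) = 0.238
(~r & s) <-> s = 1 − |0.238 − 0.891| = 1 − 0.653 = 0.347
q & ((~r & s) <-> s) = max(0, 0.731 + 0.347 − 1) = max(0, 0.078) = 0.078
~(r & r) <-> (q & ((~r & s) <-> s)) = 1 − |0.694 − 0.078| = 1 − 0.616 = 0.384
~(~(r & r) <-> (q & ((~r & s) <-> s))) = 1 − 0.384 = 0.616

0.616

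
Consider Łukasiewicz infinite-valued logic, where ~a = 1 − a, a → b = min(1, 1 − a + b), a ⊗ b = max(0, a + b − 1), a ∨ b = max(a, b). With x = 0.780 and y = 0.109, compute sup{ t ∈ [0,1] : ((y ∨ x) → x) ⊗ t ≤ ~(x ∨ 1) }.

0.000

y ∨ x = max(0.109, 0.780) = 0.780
(y ∨ x) → x = min(1, 1 − 0.780 + 0.780) = min(1, 1.000) = 1.000
So the left factor is (y ∨ x) → x = 1.000.
x ∨ 1 = max(0.780, 1.000) = 1.000
~(x ∨ 1) = 1 − 1.000 = 0.000
So the right-hand bound is ~(x ∨ 1) = 0.000.
The residuum of the Łukasiewicz t-norm gives the supremum: min(1, 1 − 1.000 + 0.000).
1 − 1.000 + 0.000 = 0.000, so t = min(1, 0.000) = 0.000.
Check: 1.000 ⊗ 0.000 = max(0, 0.000) = 0.000 ≤ 0.000.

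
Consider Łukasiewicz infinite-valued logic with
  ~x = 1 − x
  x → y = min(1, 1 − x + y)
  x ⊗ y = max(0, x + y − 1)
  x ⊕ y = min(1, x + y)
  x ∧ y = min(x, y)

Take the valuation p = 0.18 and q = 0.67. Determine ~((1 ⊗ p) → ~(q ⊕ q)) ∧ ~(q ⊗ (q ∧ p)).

0.18

1 ⊗ p = max(0, 1.00 + 0.18 − 1) = max(0, 0.18) = 0.18
q ⊕ q = min(1, 0.67 + 0.67) = min(1, 1.34) = 1.00
~(q ⊕ q) = 1 − 1.00 = 0.00
(1 ⊗ p) → ~(q ⊕ q) = min(1, 1 − 0.18 + 0.00) = min(1, 0.82) = 0.82
~((1 ⊗ p) → ~(q ⊕ q)) = 1 − 0.82 = 0.18
q ∧ p = min(0.67, 0.18) = 0.18
q ⊗ (q ∧ p) = max(0, 0.67 + 0.18 − 1) = max(0, -0.15) = 0.00
~(q ⊗ (q ∧ p)) = 1 − 0.00 = 1.00
~((1 ⊗ p) → ~(q ⊕ q)) ∧ ~(q ⊗ (q ∧ p)) = min(0.18, 1.00) = 0.18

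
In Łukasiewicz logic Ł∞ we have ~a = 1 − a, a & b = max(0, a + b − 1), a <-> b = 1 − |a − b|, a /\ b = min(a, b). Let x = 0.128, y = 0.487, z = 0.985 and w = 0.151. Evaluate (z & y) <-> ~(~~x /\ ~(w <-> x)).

0.495

z & y = max(0, 0.985 + 0.487 − 1) = max(0, 0.472) = 0.472
~x = 1 − 0.128 = 0.872
~~x = 1 − 0.872 = 0.128
w <-> x = 1 − |0.151 − 0.128| = 1 − 0.023 = 0.977
~(w <-> x) = 1 − 0.977 = 0.023
~~x /\ ~(w <-> x) = min(0.128, 0.023) = 0.023
~(~~x /\ ~(w <-> x)) = 1 − 0.023 = 0.977
(z & y) <-> ~(~~x /\ ~(w <-> x)) = 1 − |0.472 − 0.977| = 1 − 0.505 = 0.495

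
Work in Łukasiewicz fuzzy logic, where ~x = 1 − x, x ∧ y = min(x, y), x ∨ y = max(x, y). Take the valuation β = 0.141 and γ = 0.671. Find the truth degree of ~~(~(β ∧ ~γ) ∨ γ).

0.859

~γ = 1 − 0.671 = 0.329
β ∧ ~γ = min(0.141, 0.329) = 0.141
~(β ∧ ~γ) = 1 − 0.141 = 0.859
~(β ∧ ~γ) ∨ γ = max(0.859, 0.671) = 0.859
~(~(β ∧ ~γ) ∨ γ) = 1 − 0.859 = 0.141
~~(~(β ∧ ~γ) ∨ γ) = 1 − 0.141 = 0.859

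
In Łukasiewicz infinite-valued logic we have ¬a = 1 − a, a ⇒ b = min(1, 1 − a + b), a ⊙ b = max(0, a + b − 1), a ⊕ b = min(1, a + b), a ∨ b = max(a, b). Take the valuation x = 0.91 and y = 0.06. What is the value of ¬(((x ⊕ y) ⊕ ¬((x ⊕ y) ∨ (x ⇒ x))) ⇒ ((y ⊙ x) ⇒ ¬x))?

0.00

x ⊕ y = min(1, 0.91 + 0.06) = min(1, 0.97) = 0.97
x ⇒ x = min(1, 1 − 0.91 + 0.91) = min(1, 1.00) = 1.00
(x ⊕ y) ∨ (x ⇒ x) = max(0.97, 1.00) = 1.00
¬((x ⊕ y) ∨ (x ⇒ x)) = 1 − 1.00 = 0.00
(x ⊕ y) ⊕ ¬((x ⊕ y) ∨ (x ⇒ x)) = min(1, 0.97 + 0.00) = min(1, 0.97) = 0.97
y ⊙ x = max(0, 0.06 + 0.91 − 1) = max(0, -0.03) = 0.00
¬x = 1 − 0.91 = 0.09
(y ⊙ x) ⇒ ¬x = min(1, 1 − 0.00 + 0.09) = min(1, 1.09) = 1.00
((x ⊕ y) ⊕ ¬((x ⊕ y) ∨ (x ⇒ x))) ⇒ ((y ⊙ x) ⇒ ¬x) = min(1, 1 − 0.97 + 1.00) = min(1, 1.03) = 1.00
¬(((x ⊕ y) ⊕ ¬((x ⊕ y) ∨ (x ⇒ x))) ⇒ ((y ⊙ x) ⇒ ¬x)) = 1 − 1.00 = 0.00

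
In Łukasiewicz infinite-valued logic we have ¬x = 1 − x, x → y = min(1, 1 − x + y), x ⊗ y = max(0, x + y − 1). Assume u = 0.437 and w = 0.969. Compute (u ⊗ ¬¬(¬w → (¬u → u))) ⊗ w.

0.406

¬w = 1 − 0.969 = 0.031
¬u = 1 − 0.437 = 0.563
¬u → u = min(1, 1 − 0.563 + 0.437) = min(1, 0.874) = 0.874
¬w → (¬u → u) = min(1, 1 − 0.031 + 0.874) = min(1, 1.843) = 1.000
¬(¬w → (¬u → u)) = 1 − 1.000 = 0.000
¬¬(¬w → (¬u → u)) = 1 − 0.000 = 1.000
u ⊗ ¬¬(¬w → (¬u → u)) = max(0, 0.437 + 1.000 − 1) = max(0, 0.437) = 0.437
(u ⊗ ¬¬(¬w → (¬u → u))) ⊗ w = max(0, 0.437 + 0.969 − 1) = max(0, 0.406) = 0.406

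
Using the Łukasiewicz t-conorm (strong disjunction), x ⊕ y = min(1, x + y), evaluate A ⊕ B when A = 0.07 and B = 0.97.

A ⊕ B = min(1, 0.07 + 0.97) = min(1, 1.04) = 1.00
For comparison, the Gödel t-conorm max(x, y) would give 0.97.

1.00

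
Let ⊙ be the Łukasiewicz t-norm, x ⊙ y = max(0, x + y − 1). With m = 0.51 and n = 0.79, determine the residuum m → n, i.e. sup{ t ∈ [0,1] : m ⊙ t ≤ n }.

The residuum of the Łukasiewicz t-norm gives the supremum: min(1, 1 − 0.51 + 0.79).
1 − 0.51 + 0.79 = 1.28, so t = min(1, 1.28) = 1.00.
Check: 0.51 ⊙ 1.00 = max(0, 0.51) = 0.51 ≤ 0.79.

1.00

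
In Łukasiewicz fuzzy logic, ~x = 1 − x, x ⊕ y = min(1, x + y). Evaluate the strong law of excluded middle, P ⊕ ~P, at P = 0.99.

~P = 1 − 0.99 = 0.01
P ⊕ ~P = min(1, 0.99 + 0.01) = min(1, 1.00) = 1.00
(As expected: always 1 in Ł∞ since a ⊕ (1−a) = 1.)

1.00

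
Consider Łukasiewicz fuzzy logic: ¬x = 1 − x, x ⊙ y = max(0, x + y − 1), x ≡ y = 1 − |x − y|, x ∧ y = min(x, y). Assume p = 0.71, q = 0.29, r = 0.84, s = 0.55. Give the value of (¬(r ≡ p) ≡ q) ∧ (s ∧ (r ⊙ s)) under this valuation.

r ≡ p = 1 − |0.84 − 0.71| = 1 − 0.13 = 0.87
¬(r ≡ p) = 1 − 0.87 = 0.13
¬(r ≡ p) ≡ q = 1 − |0.13 − 0.29| = 1 − 0.16 = 0.84
r ⊙ s = max(0, 0.84 + 0.55 − 1) = max(0, 0.39) = 0.39
s ∧ (r ⊙ s) = min(0.55, 0.39) = 0.39
(¬(r ≡ p) ≡ q) ∧ (s ∧ (r ⊙ s)) = min(0.84, 0.39) = 0.39

0.39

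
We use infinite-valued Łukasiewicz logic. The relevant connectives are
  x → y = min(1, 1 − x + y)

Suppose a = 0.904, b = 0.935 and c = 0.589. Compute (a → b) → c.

0.589

a → b = min(1, 1 − 0.904 + 0.935) = min(1, 1.031) = 1.000
(a → b) → c = min(1, 1 − 1.000 + 0.589) = min(1, 0.589) = 0.589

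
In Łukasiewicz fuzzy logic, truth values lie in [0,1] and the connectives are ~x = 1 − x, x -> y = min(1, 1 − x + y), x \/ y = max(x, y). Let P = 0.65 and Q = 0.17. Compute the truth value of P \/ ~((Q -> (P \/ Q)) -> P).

0.65

P \/ Q = max(0.65, 0.17) = 0.65
Q -> (P \/ Q) = min(1, 1 − 0.17 + 0.65) = min(1, 1.48) = 1.00
(Q -> (P \/ Q)) -> P = min(1, 1 − 1.00 + 0.65) = min(1, 0.65) = 0.65
~((Q -> (P \/ Q)) -> P) = 1 − 0.65 = 0.35
P \/ ~((Q -> (P \/ Q)) -> P) = max(0.65, 0.35) = 0.65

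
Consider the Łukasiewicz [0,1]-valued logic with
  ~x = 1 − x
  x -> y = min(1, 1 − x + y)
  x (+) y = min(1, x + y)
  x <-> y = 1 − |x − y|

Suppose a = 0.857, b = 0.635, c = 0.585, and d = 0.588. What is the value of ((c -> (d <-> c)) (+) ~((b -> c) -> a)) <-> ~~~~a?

d <-> c = 1 − |0.588 − 0.585| = 1 − 0.003 = 0.997
c -> (d <-> c) = min(1, 1 − 0.585 + 0.997) = min(1, 1.412) = 1.000
b -> c = min(1, 1 − 0.635 + 0.585) = min(1, 0.950) = 0.950
(b -> c) -> a = min(1, 1 − 0.950 + 0.857) = min(1, 0.907) = 0.907
~((b -> c) -> a) = 1 − 0.907 = 0.093
(c -> (d <-> c)) (+) ~((b -> c) -> a) = min(1, 1.000 + 0.093) = min(1, 1.093) = 1.000
~a = 1 − 0.857 = 0.143
~~a = 1 − 0.143 = 0.857
~~~a = 1 − 0.857 = 0.143
~~~~a = 1 − 0.143 = 0.857
((c -> (d <-> c)) (+) ~((b -> c) -> a)) <-> ~~~~a = 1 − |1.000 − 0.857| = 1 − 0.143 = 0.857

0.857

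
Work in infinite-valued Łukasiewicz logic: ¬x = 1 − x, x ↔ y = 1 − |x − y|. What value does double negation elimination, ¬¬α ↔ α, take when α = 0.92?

¬α = 1 − 0.92 = 0.08
¬¬α = 1 − 0.08 = 0.92
¬¬α ↔ α = 1 − |0.92 − 0.92| = 1 − 0.00 = 1.00
(As expected: always 1 in Ł∞ since negation is involutive.)

1.00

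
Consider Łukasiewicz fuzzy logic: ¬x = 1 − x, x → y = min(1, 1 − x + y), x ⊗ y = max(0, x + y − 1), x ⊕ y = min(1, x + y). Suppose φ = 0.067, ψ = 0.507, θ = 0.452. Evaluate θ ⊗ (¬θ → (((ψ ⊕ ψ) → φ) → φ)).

¬θ = 1 − 0.452 = 0.548
ψ ⊕ ψ = min(1, 0.507 + 0.507) = min(1, 1.014) = 1.000
(ψ ⊕ ψ) → φ = min(1, 1 − 1.000 + 0.067) = min(1, 0.067) = 0.067
((ψ ⊕ ψ) → φ) → φ = min(1, 1 − 0.067 + 0.067) = min(1, 1.000) = 1.000
¬θ → (((ψ ⊕ ψ) → φ) → φ) = min(1, 1 − 0.548 + 1.000) = min(1, 1.452) = 1.000
θ ⊗ (¬θ → (((ψ ⊕ ψ) → φ) → φ)) = max(0, 0.452 + 1.000 − 1) = max(0, 0.452) = 0.452

0.452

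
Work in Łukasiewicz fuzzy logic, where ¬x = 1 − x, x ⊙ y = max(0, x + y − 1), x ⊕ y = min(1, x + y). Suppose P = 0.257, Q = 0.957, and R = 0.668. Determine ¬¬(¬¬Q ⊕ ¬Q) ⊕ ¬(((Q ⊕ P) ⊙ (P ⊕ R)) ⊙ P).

¬Q = 1 − 0.957 = 0.043
¬¬Q = 1 − 0.043 = 0.957
¬¬Q ⊕ ¬Q = min(1, 0.957 + 0.043) = min(1, 1.000) = 1.000
¬(¬¬Q ⊕ ¬Q) = 1 − 1.000 = 0.000
¬¬(¬¬Q ⊕ ¬Q) = 1 − 0.000 = 1.000
Q ⊕ P = min(1, 0.957 + 0.257) = min(1, 1.214) = 1.000
P ⊕ R = min(1, 0.257 + 0.668) = min(1, 0.925) = 0.925
(Q ⊕ P) ⊙ (P ⊕ R) = max(0, 1.000 + 0.925 − 1) = max(0, 0.925) = 0.925
((Q ⊕ P) ⊙ (P ⊕ R)) ⊙ P = max(0, 0.925 + 0.257 − 1) = max(0, 0.182) = 0.182
¬(((Q ⊕ P) ⊙ (P ⊕ R)) ⊙ P) = 1 − 0.182 = 0.818
¬¬(¬¬Q ⊕ ¬Q) ⊕ ¬(((Q ⊕ P) ⊙ (P ⊕ R)) ⊙ P) = min(1, 1.000 + 0.818) = min(1, 1.818) = 1.000

1.000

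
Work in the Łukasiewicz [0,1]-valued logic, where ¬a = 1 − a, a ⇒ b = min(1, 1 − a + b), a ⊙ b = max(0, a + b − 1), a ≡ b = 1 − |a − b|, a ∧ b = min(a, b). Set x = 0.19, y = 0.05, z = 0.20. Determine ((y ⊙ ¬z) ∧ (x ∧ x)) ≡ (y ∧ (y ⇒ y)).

¬z = 1 − 0.20 = 0.80
y ⊙ ¬z = max(0, 0.05 + 0.80 − 1) = max(0, -0.15) = 0.00
x ∧ x = min(0.19, 0.19) = 0.19
(y ⊙ ¬z) ∧ (x ∧ x) = min(0.00, 0.19) = 0.00
y ⇒ y = min(1, 1 − 0.05 + 0.05) = min(1, 1.00) = 1.00
y ∧ (y ⇒ y) = min(0.05, 1.00) = 0.05
((y ⊙ ¬z) ∧ (x ∧ x)) ≡ (y ∧ (y ⇒ y)) = 1 − |0.00 − 0.05| = 1 − 0.05 = 0.95

0.95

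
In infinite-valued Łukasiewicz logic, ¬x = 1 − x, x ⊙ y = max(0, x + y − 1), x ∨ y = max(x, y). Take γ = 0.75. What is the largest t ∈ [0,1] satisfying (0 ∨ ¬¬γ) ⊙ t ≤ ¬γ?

¬γ = 1 − 0.75 = 0.25
¬¬γ = 1 − 0.25 = 0.75
0 ∨ ¬¬γ = max(0.00, 0.75) = 0.75
So the left factor is 0 ∨ ¬¬γ = 0.75.
So the right-hand bound is ¬γ = 0.25.
The residuum of the Łukasiewicz t-norm gives the supremum: min(1, 1 − 0.75 + 0.25).
1 − 0.75 + 0.25 = 0.50, so t = min(1, 0.50) = 0.50.
Check: 0.75 ⊙ 0.50 = max(0, 0.25) = 0.25 ≤ 0.25.

0.50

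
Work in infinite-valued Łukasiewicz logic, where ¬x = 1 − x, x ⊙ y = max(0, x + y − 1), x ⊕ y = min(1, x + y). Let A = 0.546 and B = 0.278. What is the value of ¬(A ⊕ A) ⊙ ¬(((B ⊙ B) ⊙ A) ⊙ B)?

0.000

A ⊕ A = min(1, 0.546 + 0.546) = min(1, 1.092) = 1.000
¬(A ⊕ A) = 1 − 1.000 = 0.000
B ⊙ B = max(0, 0.278 + 0.278 − 1) = max(0, -0.444) = 0.000
(B ⊙ B) ⊙ A = max(0, 0.000 + 0.546 − 1) = max(0, -0.454) = 0.000
((B ⊙ B) ⊙ A) ⊙ B = max(0, 0.000 + 0.278 − 1) = max(0, -0.722) = 0.000
¬(((B ⊙ B) ⊙ A) ⊙ B) = 1 − 0.000 = 1.000
¬(A ⊕ A) ⊙ ¬(((B ⊙ B) ⊙ A) ⊙ B) = max(0, 0.000 + 1.000 − 1) = max(0, 0.000) = 0.000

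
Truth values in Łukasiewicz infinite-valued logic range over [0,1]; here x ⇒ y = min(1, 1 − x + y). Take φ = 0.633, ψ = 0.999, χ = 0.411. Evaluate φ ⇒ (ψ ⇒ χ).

ψ ⇒ χ = min(1, 1 − 0.999 + 0.411) = min(1, 0.412) = 0.412
φ ⇒ (ψ ⇒ χ) = min(1, 1 − 0.633 + 0.412) = min(1, 0.779) = 0.779

0.779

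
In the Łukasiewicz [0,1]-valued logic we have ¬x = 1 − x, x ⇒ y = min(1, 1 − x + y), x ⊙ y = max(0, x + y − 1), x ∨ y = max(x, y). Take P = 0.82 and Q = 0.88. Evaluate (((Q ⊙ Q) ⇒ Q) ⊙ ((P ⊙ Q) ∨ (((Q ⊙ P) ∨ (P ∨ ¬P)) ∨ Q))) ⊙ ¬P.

Q ⊙ Q = max(0, 0.88 + 0.88 − 1) = max(0, 0.76) = 0.76
(Q ⊙ Q) ⇒ Q = min(1, 1 − 0.76 + 0.88) = min(1, 1.12) = 1.00
P ⊙ Q = max(0, 0.82 + 0.88 − 1) = max(0, 0.70) = 0.70
Q ⊙ P = max(0, 0.88 + 0.82 − 1) = max(0, 0.70) = 0.70
¬P = 1 − 0.82 = 0.18
P ∨ ¬P = max(0.82, 0.18) = 0.82
(Q ⊙ P) ∨ (P ∨ ¬P) = max(0.70, 0.82) = 0.82
((Q ⊙ P) ∨ (P ∨ ¬P)) ∨ Q = max(0.82, 0.88) = 0.88
(P ⊙ Q) ∨ (((Q ⊙ P) ∨ (P ∨ ¬P)) ∨ Q) = max(0.70, 0.88) = 0.88
((Q ⊙ Q) ⇒ Q) ⊙ ((P ⊙ Q) ∨ (((Q ⊙ P) ∨ (P ∨ ¬P)) ∨ Q)) = max(0, 1.00 + 0.88 − 1) = max(0, 0.88) = 0.88
(((Q ⊙ Q) ⇒ Q) ⊙ ((P ⊙ Q) ∨ (((Q ⊙ P) ∨ (P ∨ ¬P)) ∨ Q))) ⊙ ¬P = max(0, 0.88 + 0.18 − 1) = max(0, 0.06) = 0.06

0.06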